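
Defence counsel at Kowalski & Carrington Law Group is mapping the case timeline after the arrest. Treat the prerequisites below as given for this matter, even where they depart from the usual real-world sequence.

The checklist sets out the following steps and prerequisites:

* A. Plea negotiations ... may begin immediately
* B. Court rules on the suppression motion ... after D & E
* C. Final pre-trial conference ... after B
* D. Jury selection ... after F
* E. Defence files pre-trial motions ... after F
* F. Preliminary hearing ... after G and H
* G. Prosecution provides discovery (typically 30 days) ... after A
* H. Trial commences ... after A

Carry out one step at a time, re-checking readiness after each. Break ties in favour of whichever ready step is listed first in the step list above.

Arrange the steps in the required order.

A G H F D E B C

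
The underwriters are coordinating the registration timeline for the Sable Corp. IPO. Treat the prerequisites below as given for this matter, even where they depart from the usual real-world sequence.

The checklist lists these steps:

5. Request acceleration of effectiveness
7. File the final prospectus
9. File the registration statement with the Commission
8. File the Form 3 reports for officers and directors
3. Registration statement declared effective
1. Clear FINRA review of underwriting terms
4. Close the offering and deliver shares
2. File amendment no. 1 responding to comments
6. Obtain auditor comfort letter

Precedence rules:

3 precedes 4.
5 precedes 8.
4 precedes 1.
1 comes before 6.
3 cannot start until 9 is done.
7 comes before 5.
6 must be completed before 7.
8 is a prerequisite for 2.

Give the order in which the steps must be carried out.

9, 3, 4, 1, 6, 7, 5, 8, 2

9 is the only step with nothing outstanding, so it goes first.
3 needed 9, now all done → 3.
That leaves 4 as the only ready step → 4.
Next only 1 has its prerequisites met → 1.
6 is the only step now ready → 6.
7 needed 6, now all done → 7.
5 is the only step now ready → 5.
Next only 8 has its prerequisites met → 8.
Next only 2 has its prerequisites met → 2.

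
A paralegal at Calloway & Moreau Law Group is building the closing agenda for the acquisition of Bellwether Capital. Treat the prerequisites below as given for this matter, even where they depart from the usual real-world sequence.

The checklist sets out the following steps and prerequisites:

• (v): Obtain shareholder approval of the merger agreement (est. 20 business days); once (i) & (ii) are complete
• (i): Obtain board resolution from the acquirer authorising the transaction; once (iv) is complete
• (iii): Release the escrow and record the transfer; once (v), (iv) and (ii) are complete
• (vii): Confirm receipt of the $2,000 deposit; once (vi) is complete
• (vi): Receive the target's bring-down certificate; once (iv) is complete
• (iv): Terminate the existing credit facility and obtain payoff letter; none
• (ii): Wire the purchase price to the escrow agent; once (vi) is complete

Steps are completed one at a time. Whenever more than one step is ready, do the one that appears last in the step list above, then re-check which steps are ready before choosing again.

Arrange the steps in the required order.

(iv) is the only step with nothing outstanding, so it goes first.
Ready: (vi) and (i). (vi) is listed later → (vi).
(ii) and (vii) now also ready, so the ready set is {(ii), (vii), (i)}; (ii) is listed later → (ii).
Now (vii) and (i) have their prerequisites met. (vii) is listed later, so (vii) next.
(i) needed (iv), now all done → (i).
Next only (v) has its prerequisites met → (v).
(iii) needed (ii), (iv) and (v), now all done → (iii).

(iv) → (vi) → (ii) → (vii) → (i) → (v) → (iii)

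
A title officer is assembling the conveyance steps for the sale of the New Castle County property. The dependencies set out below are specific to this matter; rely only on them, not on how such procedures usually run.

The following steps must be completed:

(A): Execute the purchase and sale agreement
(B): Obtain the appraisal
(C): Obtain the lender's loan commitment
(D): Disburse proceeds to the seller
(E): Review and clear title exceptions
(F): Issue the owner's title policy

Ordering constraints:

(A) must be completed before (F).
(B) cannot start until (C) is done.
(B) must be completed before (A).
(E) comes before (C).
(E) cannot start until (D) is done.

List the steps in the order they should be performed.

(D) (E) (C) (B) (A) (F)

(D) is the only step with nothing outstanding, so it goes first.
(E) is the only step now ready → (E).
(C) is the only step now ready → (C).
That leaves (B) as the only ready step → (B).
(A) needed (B), now all done → (A).
Next only (F) has its prerequisites met → (F).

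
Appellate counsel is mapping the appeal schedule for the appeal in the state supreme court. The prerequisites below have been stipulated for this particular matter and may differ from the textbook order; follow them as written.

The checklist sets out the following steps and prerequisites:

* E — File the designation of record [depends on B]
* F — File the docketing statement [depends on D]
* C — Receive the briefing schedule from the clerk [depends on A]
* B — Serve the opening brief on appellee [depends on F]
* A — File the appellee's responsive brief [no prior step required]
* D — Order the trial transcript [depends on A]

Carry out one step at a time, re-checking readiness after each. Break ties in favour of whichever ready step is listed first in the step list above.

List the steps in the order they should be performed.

A, C, D, F, B, E

A has no prerequisites → A first.
C and D are both available; C is listed earlier → C.
D is the only step now ready → D.
Next only F has its prerequisites met → F.
B needed F, now all done → B.
E needed B, now all done → E.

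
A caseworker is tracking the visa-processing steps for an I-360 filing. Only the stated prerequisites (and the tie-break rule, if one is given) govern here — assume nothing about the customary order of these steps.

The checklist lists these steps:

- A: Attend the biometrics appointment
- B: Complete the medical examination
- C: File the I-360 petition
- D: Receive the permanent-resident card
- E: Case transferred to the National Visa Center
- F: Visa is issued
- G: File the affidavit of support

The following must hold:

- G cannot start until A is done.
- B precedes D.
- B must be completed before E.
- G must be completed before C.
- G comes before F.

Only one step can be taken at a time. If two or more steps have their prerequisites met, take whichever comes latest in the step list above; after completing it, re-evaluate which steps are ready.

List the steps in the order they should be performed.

B, E, D, A, G, F, C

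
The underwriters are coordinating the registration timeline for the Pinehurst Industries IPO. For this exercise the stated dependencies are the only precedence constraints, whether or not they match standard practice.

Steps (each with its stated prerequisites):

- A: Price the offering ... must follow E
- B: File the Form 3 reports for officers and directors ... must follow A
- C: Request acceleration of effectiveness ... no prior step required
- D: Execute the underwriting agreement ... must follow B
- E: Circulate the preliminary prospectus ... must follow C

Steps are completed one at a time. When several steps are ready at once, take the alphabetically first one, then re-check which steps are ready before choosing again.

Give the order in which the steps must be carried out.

C has no prerequisites → C first.
E needed C, now all done → E.
Next only A has its prerequisites met → A.
B needed A, now all done → B.
Next only D has its prerequisites met → D.

C → E → A → B → D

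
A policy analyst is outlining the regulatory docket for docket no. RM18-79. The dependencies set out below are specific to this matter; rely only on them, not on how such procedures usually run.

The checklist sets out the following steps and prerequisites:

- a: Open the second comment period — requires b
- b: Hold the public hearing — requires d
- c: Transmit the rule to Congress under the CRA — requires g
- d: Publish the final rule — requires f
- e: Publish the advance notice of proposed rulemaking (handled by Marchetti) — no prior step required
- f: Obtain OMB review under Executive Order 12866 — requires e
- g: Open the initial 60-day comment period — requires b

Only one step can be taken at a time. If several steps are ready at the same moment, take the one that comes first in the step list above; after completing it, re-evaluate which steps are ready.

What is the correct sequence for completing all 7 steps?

e → f → d → b → a → g → c

Only e has no prerequisites, so it is first.
f is the only step now ready → f.
d is the only step now ready → d.
That leaves b as the only ready step → b.
Ready: a and g. a is listed earlier → a.
That leaves g as the only ready step → g.
c needed g, now all done → c.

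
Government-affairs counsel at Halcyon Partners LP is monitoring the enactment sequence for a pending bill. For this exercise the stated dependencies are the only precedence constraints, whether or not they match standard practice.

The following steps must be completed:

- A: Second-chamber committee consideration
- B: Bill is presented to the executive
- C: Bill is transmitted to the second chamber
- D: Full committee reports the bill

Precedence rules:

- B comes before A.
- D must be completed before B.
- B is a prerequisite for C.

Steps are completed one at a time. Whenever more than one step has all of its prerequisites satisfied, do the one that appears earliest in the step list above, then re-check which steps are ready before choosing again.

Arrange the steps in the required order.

D is the only step with nothing outstanding, so it goes first.
B is the only step now ready → B.
Ready: A and C. A is listed earlier → A.
C needed B, now all done → C.

D → B → A → C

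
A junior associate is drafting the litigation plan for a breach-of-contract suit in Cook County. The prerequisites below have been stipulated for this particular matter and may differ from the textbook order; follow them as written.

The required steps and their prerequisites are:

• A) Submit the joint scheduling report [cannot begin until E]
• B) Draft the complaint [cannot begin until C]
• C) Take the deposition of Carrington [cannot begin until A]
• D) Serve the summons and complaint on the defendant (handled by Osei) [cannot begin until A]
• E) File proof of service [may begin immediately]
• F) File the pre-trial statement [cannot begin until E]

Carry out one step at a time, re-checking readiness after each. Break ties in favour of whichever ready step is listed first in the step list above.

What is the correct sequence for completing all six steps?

E, A, C, B, D, F

E has no prerequisites → E first.
A and F are both available; A is listed earlier → A.
Ready: C, D and F. C is listed earlier → C.
Ready: B, D and F. B is listed earlier → B.
Now D and F have their prerequisites met. D is listed earlier, so D next.
Next only F has its prerequisites met → F.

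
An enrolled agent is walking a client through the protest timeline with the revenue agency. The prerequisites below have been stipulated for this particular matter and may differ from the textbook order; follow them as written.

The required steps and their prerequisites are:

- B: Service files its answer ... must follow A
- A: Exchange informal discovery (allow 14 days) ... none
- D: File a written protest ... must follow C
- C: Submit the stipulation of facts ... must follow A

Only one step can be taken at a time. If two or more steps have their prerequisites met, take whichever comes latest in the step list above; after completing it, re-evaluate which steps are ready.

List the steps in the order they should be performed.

A → C → D → B

A has no prerequisites → A first.
Now C and B have their prerequisites met. C is listed later, so C next.
Ready: D and B. D is listed later → D.
That leaves B as the only ready step → B.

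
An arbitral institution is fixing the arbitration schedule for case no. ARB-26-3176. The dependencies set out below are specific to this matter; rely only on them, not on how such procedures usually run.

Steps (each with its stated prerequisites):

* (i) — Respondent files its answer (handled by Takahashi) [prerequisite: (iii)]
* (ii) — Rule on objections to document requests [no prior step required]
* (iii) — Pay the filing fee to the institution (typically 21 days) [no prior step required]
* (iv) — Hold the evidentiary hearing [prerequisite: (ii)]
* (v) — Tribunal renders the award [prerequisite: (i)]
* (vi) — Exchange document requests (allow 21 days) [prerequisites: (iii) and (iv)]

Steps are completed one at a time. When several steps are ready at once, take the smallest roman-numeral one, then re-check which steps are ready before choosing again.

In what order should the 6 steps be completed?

Nothing is required for (ii) and (iii). (ii) has the earlier label → (ii) first.
Now (iii) and (iv) have their prerequisites met. (iii) has the earlier label, so (iii) next.
(i) and (iv) are both available; (i) has the earlier label → (i).
(iv) and (v) are both available; (iv) has the earlier label → (iv).
Ready: (v) and (vi). (v) has the earlier label → (v).
(vi) needed (iii) and (iv), now all done → (vi).

(ii), (iii), (i), (iv), (v), (vi)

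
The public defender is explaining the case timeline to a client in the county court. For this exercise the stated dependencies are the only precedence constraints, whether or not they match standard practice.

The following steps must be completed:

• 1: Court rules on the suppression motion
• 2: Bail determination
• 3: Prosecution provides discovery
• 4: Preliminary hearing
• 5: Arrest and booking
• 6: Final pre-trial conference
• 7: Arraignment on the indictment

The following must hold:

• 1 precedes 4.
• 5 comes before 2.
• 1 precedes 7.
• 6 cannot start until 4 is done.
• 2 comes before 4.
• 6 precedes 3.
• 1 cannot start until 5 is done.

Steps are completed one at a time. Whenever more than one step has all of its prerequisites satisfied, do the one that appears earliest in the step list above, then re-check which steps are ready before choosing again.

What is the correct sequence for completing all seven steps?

5 1 2 4 6 3 7

5 is the only step with nothing outstanding, so it goes first.
Now 1 and 2 have their prerequisites met. 1 is listed earlier, so 1 next.
Ready: 2 and 7. 2 is listed earlier → 2.
Ready: 4 and 7. 4 is listed earlier → 4.
6 and 7 are both available; 6 is listed earlier → 6.
3 and 7 are both available; 3 is listed earlier → 3.
7 needed 1, now all done → 7.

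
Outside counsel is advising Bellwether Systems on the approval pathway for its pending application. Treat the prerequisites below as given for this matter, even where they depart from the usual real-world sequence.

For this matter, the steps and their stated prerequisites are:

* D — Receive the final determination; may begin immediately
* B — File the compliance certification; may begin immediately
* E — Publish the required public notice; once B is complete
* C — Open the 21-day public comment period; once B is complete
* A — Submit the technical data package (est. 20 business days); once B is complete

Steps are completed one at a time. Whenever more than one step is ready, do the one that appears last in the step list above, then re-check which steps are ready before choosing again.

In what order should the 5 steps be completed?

Nothing is required for B and D. B is listed later → B first.
A, C and E now also ready, so the ready set is {A, C, E, D}; A is listed later → A.
Now C, E and D have their prerequisites met. C is listed later, so C next.
Ready: E and D. E is listed later → E.
D is the only step now ready → D.

B, A, C, E, D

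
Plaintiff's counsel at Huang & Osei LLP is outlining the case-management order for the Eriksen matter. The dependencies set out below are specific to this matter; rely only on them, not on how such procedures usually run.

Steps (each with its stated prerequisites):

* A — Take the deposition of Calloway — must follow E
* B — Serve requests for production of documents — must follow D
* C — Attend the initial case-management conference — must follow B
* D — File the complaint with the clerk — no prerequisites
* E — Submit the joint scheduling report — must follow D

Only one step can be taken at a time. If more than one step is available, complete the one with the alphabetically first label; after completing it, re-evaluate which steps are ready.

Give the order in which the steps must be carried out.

D B C E A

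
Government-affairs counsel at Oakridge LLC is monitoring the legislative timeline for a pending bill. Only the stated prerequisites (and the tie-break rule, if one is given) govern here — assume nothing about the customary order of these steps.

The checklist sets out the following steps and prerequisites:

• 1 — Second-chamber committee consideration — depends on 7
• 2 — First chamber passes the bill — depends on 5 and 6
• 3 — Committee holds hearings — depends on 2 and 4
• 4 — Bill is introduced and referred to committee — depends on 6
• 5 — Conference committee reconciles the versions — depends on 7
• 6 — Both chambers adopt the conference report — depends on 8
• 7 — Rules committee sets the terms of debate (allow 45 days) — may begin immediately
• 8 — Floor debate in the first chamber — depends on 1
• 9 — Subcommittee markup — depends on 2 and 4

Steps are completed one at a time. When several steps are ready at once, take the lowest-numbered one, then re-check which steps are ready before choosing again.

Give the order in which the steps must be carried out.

7 → 1 → 5 → 8 → 6 → 2 → 4 → 3 → 9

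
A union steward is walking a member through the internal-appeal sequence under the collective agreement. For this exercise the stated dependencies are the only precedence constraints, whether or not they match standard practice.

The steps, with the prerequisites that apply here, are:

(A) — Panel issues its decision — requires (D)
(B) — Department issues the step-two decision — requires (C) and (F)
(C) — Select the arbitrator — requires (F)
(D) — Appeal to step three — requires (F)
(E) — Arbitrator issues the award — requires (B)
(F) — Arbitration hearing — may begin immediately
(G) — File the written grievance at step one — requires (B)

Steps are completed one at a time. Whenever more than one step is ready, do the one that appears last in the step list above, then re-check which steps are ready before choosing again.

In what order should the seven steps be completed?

(F), (D), (C), (B), (G), (E), (A)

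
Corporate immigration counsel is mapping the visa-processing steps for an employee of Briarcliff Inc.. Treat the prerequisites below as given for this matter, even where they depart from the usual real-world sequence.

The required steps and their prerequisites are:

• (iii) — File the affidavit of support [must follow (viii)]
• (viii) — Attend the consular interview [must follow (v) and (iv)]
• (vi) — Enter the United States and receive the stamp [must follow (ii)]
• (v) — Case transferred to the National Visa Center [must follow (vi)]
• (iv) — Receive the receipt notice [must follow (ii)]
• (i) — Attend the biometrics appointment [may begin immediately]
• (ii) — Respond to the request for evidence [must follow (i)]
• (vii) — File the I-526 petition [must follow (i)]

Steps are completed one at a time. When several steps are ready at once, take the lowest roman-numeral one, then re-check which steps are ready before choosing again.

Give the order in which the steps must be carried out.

Only (i) has no prerequisites, so it is first.
Ready: (ii) and (vii). (ii) has the earlier label → (ii).
Ready: (iv), (vi) and (vii). (iv) has the earlier label → (iv).
Ready: (vi) and (vii). (vi) has the earlier label → (vi).
(v) now also ready, so the ready set is {(v), (vii)}; (v) has the earlier label → (v).
(viii) now also ready, so the ready set is {(vii), (viii)}; (vii) has the earlier label → (vii).
(viii) is the only step now ready → (viii).
Next only (iii) has its prerequisites met → (iii).

(i) → (ii) → (iv) → (vi) → (v) → (vii) → (viii) → (iii)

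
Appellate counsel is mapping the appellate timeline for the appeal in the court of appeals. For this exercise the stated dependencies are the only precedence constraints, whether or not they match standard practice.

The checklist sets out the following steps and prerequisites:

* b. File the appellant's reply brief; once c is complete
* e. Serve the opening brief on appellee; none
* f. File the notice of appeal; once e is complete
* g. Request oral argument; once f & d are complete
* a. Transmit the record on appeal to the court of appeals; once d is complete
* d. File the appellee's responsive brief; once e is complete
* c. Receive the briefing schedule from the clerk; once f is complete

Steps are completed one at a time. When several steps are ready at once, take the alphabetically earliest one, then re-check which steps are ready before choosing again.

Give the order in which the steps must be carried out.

e, d, a, f, c, b, g

e is the only step with nothing outstanding, so it goes first.
Now d and f have their prerequisites met. d has the earlier label, so d next.
a and f are both available; a has the earlier label → a.
f is the only step now ready → f.
Now c and g have their prerequisites met. c has the earlier label, so c next.
b now also ready, so the ready set is {b, g}; b has the earlier label → b.
g needed d and f, now all done → g.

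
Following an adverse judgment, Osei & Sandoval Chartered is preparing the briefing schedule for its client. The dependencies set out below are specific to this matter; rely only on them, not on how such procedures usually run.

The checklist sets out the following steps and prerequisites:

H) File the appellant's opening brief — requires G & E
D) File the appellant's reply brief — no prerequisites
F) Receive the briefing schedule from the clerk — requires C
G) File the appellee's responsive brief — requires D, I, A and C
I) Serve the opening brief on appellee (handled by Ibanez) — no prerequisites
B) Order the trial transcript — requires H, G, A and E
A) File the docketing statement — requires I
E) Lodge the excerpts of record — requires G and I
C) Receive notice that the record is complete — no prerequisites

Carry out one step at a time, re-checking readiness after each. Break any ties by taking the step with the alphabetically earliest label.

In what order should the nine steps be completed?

Nothing is required for C, D and I. C has the earlier label → C first.
F now also ready, so the ready set is {D, F, I}; D has the earlier label → D.
F and I are both available; F has the earlier label → F.
Next only I has its prerequisites met → I.
A needed I, now all done → A.
Next only G has its prerequisites met → G.
Next only E has its prerequisites met → E.
H is the only step now ready → H.
B is the only step now ready → B.

C, D, F, I, A, G, E, H, B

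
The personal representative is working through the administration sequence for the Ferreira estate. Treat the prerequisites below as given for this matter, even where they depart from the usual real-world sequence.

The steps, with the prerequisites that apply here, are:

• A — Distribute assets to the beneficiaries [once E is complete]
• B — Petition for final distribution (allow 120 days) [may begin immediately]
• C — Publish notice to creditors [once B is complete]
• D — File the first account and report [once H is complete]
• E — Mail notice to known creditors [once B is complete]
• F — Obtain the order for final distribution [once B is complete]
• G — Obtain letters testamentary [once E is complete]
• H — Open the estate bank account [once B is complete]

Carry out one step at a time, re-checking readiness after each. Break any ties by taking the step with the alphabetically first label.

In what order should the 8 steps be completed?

B C E A F G H D

B has no prerequisites → B first.
Now C, E, F and H have their prerequisites met. C has the earlier label, so C next.
Ready: E, F and H. E has the earlier label → E.
A and G now also ready, so the ready set is {A, F, G, H}; A has the earlier label → A.
Ready: F, G and H. F has the earlier label → F.
G and H are both available; G has the earlier label → G.
H is the only step now ready → H.
That leaves D as the only ready step → D.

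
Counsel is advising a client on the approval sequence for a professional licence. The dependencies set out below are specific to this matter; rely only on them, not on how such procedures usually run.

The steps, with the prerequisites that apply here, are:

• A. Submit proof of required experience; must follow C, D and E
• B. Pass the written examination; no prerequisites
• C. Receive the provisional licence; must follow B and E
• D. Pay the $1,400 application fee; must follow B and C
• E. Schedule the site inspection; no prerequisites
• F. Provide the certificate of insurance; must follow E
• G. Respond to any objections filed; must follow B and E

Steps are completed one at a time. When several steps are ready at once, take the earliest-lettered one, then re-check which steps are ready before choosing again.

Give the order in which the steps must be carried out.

B and E have no prerequisites; B has the earlier label, so B is first.
That leaves E as the only ready step → E.
Ready: C, F and G. C has the earlier label → C.
D now also ready, so the ready set is {D, F, G}; D has the earlier label → D.
A now also ready, so the ready set is {A, F, G}; A has the earlier label → A.
Now F and G have their prerequisites met. F has the earlier label, so F next.
G needed B and E, now all done → G.

B → E → C → D → A → F → G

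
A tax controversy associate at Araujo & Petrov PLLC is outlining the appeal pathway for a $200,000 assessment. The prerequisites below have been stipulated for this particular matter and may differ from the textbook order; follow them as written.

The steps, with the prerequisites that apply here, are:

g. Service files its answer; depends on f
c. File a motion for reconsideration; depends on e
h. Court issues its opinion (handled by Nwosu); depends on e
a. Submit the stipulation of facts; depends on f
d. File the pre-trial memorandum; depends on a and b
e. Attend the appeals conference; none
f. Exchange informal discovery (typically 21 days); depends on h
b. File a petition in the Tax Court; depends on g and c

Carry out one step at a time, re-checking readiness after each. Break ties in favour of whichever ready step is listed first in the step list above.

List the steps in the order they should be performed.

e c h f g a b d

e is the only step with nothing outstanding, so it goes first.
Now c and h have their prerequisites met. c is listed earlier, so c next.
h needed e, now all done → h.
f needed h, now all done → f.
Ready: g and a. g is listed earlier → g.
b now also ready, so the ready set is {a, b}; a is listed earlier → a.
b is the only step now ready → b.
d needed a and b, now all done → d.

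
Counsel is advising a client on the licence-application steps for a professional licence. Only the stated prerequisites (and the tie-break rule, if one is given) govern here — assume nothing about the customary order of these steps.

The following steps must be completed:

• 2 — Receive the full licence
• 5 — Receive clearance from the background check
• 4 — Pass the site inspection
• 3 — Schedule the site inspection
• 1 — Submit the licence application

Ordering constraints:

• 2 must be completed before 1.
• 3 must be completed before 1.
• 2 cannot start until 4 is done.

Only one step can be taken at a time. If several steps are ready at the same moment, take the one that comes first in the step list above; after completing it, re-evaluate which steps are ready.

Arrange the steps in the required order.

5, 4 and 3 have no prerequisites; 5 is listed earlier, so 5 is first.
Now 4 and 3 have their prerequisites met. 4 is listed earlier, so 4 next.
2 now also ready, so the ready set is {2, 3}; 2 is listed earlier → 2.
That leaves 3 as the only ready step → 3.
1 needed 2 and 3, now all done → 1.

5 → 4 → 2 → 3 → 1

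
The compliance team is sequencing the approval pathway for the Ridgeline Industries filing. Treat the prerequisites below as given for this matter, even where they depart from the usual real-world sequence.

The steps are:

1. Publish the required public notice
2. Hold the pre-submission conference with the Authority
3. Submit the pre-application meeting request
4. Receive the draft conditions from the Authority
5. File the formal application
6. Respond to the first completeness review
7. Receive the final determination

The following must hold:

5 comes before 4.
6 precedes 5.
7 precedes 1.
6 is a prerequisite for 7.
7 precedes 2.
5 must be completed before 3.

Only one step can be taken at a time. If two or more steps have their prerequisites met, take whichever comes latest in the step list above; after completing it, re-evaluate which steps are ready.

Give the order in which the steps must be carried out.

6 has no prerequisites → 6 first.
Ready: 7 and 5. 7 is listed later → 7.
2 and 1 now also ready, so the ready set is {5, 2, 1}; 5 is listed later → 5.
Ready: 4, 3, 2 and 1. 4 is listed later → 4.
Ready: 3, 2 and 1. 3 is listed later → 3.
2 and 1 are both available; 2 is listed later → 2.
1 needed 7, now all done → 1.

6 → 7 → 5 → 4 → 3 → 2 → 1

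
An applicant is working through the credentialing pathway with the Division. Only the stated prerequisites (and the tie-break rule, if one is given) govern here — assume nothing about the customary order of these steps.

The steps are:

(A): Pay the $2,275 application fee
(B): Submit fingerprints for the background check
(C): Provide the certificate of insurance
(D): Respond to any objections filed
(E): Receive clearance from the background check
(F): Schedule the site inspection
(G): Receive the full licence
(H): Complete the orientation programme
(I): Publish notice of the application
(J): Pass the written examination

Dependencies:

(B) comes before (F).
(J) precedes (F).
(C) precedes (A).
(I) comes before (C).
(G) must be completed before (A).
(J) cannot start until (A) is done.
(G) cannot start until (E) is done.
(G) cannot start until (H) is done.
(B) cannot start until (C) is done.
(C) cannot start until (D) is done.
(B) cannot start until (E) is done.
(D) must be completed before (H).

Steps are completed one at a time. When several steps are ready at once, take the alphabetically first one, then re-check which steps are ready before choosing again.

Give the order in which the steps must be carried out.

(D), (E), (H), (G), (I), (C), (A), (B), (J), (F)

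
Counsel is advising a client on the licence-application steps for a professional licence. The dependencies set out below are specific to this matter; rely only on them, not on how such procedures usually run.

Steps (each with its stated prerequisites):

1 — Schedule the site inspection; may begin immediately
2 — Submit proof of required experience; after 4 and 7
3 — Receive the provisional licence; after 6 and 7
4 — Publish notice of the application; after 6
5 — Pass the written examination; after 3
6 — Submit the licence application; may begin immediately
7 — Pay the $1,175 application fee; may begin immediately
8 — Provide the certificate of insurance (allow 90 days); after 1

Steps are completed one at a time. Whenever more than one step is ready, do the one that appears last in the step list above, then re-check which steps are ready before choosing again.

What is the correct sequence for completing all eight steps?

7, 6, 4, 3, 5, 2, 1, 8

Nothing is required for 7, 6 and 1. 7 is listed later → 7 first.
6 and 1 are both available; 6 is listed later → 6.
4 and 3 now also ready, so the ready set is {4, 3, 1}; 4 is listed later → 4.
2 now also ready, so the ready set is {3, 2, 1}; 3 is listed later → 3.
Now 5, 2 and 1 have their prerequisites met. 5 is listed later, so 5 next.
Ready: 2 and 1. 2 is listed later → 2.
1 is the only step now ready → 1.
That leaves 8 as the only ready step → 8.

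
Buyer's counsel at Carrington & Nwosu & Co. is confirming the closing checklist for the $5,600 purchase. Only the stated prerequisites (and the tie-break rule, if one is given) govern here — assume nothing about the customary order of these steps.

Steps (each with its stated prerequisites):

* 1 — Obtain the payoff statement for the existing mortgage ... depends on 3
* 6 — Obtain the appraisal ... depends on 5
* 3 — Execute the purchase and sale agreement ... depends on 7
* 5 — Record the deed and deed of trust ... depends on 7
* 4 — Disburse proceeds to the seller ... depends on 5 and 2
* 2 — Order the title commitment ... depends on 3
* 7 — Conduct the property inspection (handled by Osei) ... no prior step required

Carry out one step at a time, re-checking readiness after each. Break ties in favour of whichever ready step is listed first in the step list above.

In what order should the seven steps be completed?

7 → 3 → 1 → 5 → 6 → 2 → 4

7 is the only step with nothing outstanding, so it goes first.
Now 3 and 5 have their prerequisites met. 3 is listed earlier, so 3 next.
Ready: 1, 5 and 2. 1 is listed earlier → 1.
5 and 2 are both available; 5 is listed earlier → 5.
6 and 2 are both available; 6 is listed earlier → 6.
That leaves 2 as the only ready step → 2.
4 is the only step now ready → 4.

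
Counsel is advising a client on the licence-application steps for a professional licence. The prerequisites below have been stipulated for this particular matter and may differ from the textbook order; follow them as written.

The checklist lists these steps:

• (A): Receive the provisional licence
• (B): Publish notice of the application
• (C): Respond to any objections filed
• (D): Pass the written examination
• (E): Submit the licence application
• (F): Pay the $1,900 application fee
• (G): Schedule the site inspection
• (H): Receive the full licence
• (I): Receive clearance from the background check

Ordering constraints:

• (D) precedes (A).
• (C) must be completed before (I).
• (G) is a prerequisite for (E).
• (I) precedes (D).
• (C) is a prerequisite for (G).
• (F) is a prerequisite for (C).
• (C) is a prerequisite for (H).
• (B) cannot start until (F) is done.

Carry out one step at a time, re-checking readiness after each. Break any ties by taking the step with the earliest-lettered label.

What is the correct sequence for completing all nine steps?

(F) has no prerequisites → (F) first.
Now (B) and (C) have their prerequisites met. (B) has the earlier label, so (B) next.
Next only (C) has its prerequisites met → (C).
Now (G), (H) and (I) have their prerequisites met. (G) has the earlier label, so (G) next.
(E) now also ready, so the ready set is {(E), (H), (I)}; (E) has the earlier label → (E).
Now (H) and (I) have their prerequisites met. (H) has the earlier label, so (H) next.
That leaves (I) as the only ready step → (I).
(D) is the only step now ready → (D).
(A) is the only step now ready → (A).

(F) → (B) → (C) → (G) → (E) → (H) → (I) → (D) → (A)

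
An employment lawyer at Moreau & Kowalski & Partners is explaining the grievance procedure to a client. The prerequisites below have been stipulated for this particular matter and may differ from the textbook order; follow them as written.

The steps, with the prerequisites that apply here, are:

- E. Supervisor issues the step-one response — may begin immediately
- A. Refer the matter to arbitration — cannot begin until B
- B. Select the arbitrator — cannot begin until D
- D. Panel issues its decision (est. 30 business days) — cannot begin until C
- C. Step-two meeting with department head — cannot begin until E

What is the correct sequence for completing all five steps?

E is the only step with nothing outstanding, so it goes first.
C needed E, now all done → C.
D needed C, now all done → D.
That leaves B as the only ready step → B.
A is the only step now ready → A.

E, C, D, B, A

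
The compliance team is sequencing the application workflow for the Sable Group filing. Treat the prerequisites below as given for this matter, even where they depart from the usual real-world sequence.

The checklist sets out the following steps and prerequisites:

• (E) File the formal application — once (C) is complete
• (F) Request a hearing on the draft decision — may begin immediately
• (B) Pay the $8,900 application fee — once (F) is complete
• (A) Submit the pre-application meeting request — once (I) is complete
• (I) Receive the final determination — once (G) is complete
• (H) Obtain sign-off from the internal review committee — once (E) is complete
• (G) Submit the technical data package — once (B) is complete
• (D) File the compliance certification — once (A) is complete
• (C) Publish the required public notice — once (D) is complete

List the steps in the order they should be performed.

(F), (B), (G), (I), (A), (D), (C), (E), (H)

(F) is the only step with nothing outstanding, so it goes first.
That leaves (B) as the only ready step → (B).
(G) needed (B), now all done → (G).
(I) needed (G), now all done → (I).
(A) needed (I), now all done → (A).
(D) needed (A), now all done → (D).
That leaves (C) as the only ready step → (C).
Next only (E) has its prerequisites met → (E).
(H) is the only step now ready → (H).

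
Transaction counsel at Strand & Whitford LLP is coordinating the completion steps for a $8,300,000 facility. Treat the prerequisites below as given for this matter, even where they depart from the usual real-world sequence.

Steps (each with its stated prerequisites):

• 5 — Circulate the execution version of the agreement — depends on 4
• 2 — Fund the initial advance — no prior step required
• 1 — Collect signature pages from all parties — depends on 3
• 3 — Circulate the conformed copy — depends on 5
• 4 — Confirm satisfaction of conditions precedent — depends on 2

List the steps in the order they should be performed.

2, 4, 5, 3, 1

2 is the only step with nothing outstanding, so it goes first.
That leaves 4 as the only ready step → 4.
Next only 5 has its prerequisites met → 5.
3 needed 5, now all done → 3.
1 needed 3, now all done → 1.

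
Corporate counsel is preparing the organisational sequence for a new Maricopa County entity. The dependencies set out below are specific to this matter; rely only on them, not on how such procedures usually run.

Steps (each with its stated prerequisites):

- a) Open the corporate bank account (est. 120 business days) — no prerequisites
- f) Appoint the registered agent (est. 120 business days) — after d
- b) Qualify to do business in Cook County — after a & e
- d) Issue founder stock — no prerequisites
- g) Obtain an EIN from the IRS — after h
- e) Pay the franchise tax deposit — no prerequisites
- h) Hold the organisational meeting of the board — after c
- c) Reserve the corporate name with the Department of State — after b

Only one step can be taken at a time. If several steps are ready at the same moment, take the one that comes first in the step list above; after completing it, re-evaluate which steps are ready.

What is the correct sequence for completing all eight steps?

a, d and e have no prerequisites; a is listed earlier, so a is first.
Now d and e have their prerequisites met. d is listed earlier, so d next.
f now also ready, so the ready set is {f, e}; f is listed earlier → f.
e is the only step now ready → e.
That leaves b as the only ready step → b.
c needed b, now all done → c.
h is the only step now ready → h.
g needed h, now all done → g.

a d f e b c h g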